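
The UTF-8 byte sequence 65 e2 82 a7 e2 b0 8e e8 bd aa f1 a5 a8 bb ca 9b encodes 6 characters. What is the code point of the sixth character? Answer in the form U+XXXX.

U+029B

Offset 0: leading byte 0x65 = 01100101 → 1-byte char #1 = 65.
Offset 1: leading byte 0xE2 = 11100010 → 3-byte char #2 = E2 82 A7.
Offset 4: leading byte 0xE2 = 11100010 → 3-byte char #3 = E2 B0 8E.
Offset 7: leading byte 0xE8 = 11101000 → 3-byte char #4 = E8 BD AA.
Offset 10: leading byte 0xF1 = 11110001 → 4-byte char #5 = F1 A5 A8 BB.
Offset 14: leading byte 0xCA = 11001010 → 2-byte char #6 = CA 9B.
Leading byte 0xCA = 11001010 matches 110xxxxx → 2-byte sequence.
Byte 1: 0xCA = 11001010, payload 01010 (5 bits).
Byte 2: 0x9B = 10011011 (10xxxxxx ✓), payload 011011.
Concatenate: 01010011011 = 0x29B (11 bits → U+029B).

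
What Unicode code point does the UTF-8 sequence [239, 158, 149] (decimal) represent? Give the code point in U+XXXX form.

Leading byte 0xEF = 11101111 matches 1110xxxx → 3-byte sequence.
Byte 1: 0xEF = 11101111, payload 1111 (4 bits).
Byte 2: 0x9E = 10011110 (10xxxxxx ✓), payload 011110.
Byte 3: 0x95 = 10010101 (10xxxxxx ✓), payload 010101.
Concatenate: 1111011110010101 = 0xF795 (16 bits → U+F795).

U+F795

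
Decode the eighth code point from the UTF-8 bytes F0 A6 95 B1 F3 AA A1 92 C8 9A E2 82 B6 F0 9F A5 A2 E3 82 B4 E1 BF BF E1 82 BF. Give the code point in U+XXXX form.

U+10BF

Offset 0: leading byte 0xF0 = 11110000 → 4-byte char #1 = F0 A6 95 B1.
Offset 4: leading byte 0xF3 = 11110011 → 4-byte char #2 = F3 AA A1 92.
Offset 8: leading byte 0xC8 = 11001000 → 2-byte char #3 = C8 9A.
Offset 10: leading byte 0xE2 = 11100010 → 3-byte char #4 = E2 82 B6.
Offset 13: leading byte 0xF0 = 11110000 → 4-byte char #5 = F0 9F A5 A2.
Offset 17: leading byte 0xE3 = 11100011 → 3-byte char #6 = E3 82 B4.
Offset 20: leading byte 0xE1 = 11100001 → 3-byte char #7 = E1 BF BF.
Offset 23: leading byte 0xE1 = 11100001 → 3-byte char #8 = E1 82 BF.
Leading byte 0xE1 = 11100001 matches 1110xxxx → 3-byte sequence.
Byte 1: 0xE1 = 11100001, payload 0001 (4 bits).
Byte 2: 0x82 = 10000010 (10xxxxxx ✓), payload 000010.
Byte 3: 0xBF = 10111111 (10xxxxxx ✓), payload 111111.
Concatenate: 0001000010111111 = 0x10BF (16 bits → U+10BF).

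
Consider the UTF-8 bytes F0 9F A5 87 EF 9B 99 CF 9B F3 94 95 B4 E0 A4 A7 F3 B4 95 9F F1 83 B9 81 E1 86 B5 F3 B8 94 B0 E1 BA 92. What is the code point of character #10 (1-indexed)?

U+1E92

Offset 0: leading byte 0xF0 = 11110000 → 4-byte char #1 = F0 9F A5 87.
Offset 4: leading byte 0xEF = 11101111 → 3-byte char #2 = EF 9B 99.
Offset 7: leading byte 0xCF = 11001111 → 2-byte char #3 = CF 9B.
Offset 9: leading byte 0xF3 = 11110011 → 4-byte char #4 = F3 94 95 B4.
Offset 13: leading byte 0xE0 = 11100000 → 3-byte char #5 = E0 A4 A7.
Offset 16: leading byte 0xF3 = 11110011 → 4-byte char #6 = F3 B4 95 9F.
Offset 20: leading byte 0xF1 = 11110001 → 4-byte char #7 = F1 83 B9 81.
Offset 24: leading byte 0xE1 = 11100001 → 3-byte char #8 = E1 86 B5.
Offset 27: leading byte 0xF3 = 11110011 → 4-byte char #9 = F3 B8 94 B0.
Offset 31: leading byte 0xE1 = 11100001 → 3-byte char #10 = E1 BA 92.
Leading byte 0xE1 = 11100001 matches 1110xxxx → 3-byte sequence.
Byte 1: 0xE1 = 11100001, payload 0001 (4 bits).
Byte 2: 0xBA = 10111010 (10xxxxxx ✓), payload 111010.
Byte 3: 0x92 = 10010010 (10xxxxxx ✓), payload 010010.
Concatenate: 0001111010010010 = 0x1E92 (16 bits → U+1E92).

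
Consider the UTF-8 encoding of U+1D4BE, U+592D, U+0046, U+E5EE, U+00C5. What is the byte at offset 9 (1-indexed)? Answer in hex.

1-indexed offset 9 is 0-indexed offset 8.
U+1D4BE → 4-byte form F0 9D 92 BE at offsets 0–3.
U+592D → 3-byte form E5 A4 AD at offsets 4–6.
U+0046 → 1-byte form 46 at offsets 7–7.
U+E5EE → 3-byte form EE 97 AE at offsets 8–10.
Offset 8 falls in char 4's range; it's byte 1 of EE 97 AE = 0xEE.

0xEE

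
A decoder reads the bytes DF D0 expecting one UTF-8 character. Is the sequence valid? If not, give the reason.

Leading byte 0xDF = 11011111 → 2-byte form.
Byte 2 is 0xD0 = 11010000, which is not 10xxxxxx — expected a continuation byte.

invalid (non-continuation byte where continuation expected)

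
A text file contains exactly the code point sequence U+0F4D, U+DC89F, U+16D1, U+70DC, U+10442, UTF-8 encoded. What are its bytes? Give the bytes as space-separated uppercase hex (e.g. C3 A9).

U+0F4D: 3-byte form → E0 BD 8D.
U+DC89F: 4-byte form → F3 9C A2 9F.
U+16D1: 3-byte form → E1 9B 91.
U+70DC: 3-byte form → E7 83 9C.
U+10442: 4-byte form → F0 90 91 82.
Concatenated (17 bytes): E0 BD 8D F3 9C A2 9F E1 9B 91 E7 83 9C F0 90 91 82.

E0 BD 8D F3 9C A2 9F E1 9B 91 E7 83 9C F0 90 91 82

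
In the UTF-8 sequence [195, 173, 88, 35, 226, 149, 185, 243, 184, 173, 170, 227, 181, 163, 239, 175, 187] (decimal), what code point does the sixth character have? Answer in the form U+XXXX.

Offset 0: leading byte 0xC3 = 11000011 → 2-byte char #1 = C3 AD.
Offset 2: leading byte 0x58 = 01011000 → 1-byte char #2 = 58.
Offset 3: leading byte 0x23 = 00100011 → 1-byte char #3 = 23.
Offset 4: leading byte 0xE2 = 11100010 → 3-byte char #4 = E2 95 B9.
Offset 7: leading byte 0xF3 = 11110011 → 4-byte char #5 = F3 B8 AD AA.
Offset 11: leading byte 0xE3 = 11100011 → 3-byte char #6 = E3 B5 A3.
Leading byte 0xE3 = 11100011 matches 1110xxxx → 3-byte sequence.
Byte 1: 0xE3 = 11100011, payload 0011 (4 bits).
Byte 2: 0xB5 = 10110101 (10xxxxxx ✓), payload 110101.
Byte 3: 0xA3 = 10100011 (10xxxxxx ✓), payload 100011.
Concatenate: 0011110101100011 = 0x3D63 (16 bits → U+3D63).

U+3D63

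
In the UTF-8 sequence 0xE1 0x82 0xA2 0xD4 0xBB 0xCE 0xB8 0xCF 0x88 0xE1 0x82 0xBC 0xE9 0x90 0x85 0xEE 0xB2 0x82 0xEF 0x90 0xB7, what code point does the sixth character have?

Offset 0: leading byte 0xE1 = 11100001 → 3-byte char #1 = E1 82 A2.
Offset 3: leading byte 0xD4 = 11010100 → 2-byte char #2 = D4 BB.
Offset 5: leading byte 0xCE = 11001110 → 2-byte char #3 = CE B8.
Offset 7: leading byte 0xCF = 11001111 → 2-byte char #4 = CF 88.
Offset 9: leading byte 0xE1 = 11100001 → 3-byte char #5 = E1 82 BC.
Offset 12: leading byte 0xE9 = 11101001 → 3-byte char #6 = E9 90 85.
Leading byte 0xE9 = 11101001 matches 1110xxxx → 3-byte sequence.
Byte 1: 0xE9 = 11101001, payload 1001 (4 bits).
Byte 2: 0x90 = 10010000 (10xxxxxx ✓), payload 010000.
Byte 3: 0x85 = 10000101 (10xxxxxx ✓), payload 000101.
Concatenate: 1001010000000101 = 0x9405 (16 bits → U+9405).

U+9405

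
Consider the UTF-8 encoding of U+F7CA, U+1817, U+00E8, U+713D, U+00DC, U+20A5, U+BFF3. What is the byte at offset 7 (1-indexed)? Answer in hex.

0xC3

1-indexed offset 7 is 0-indexed offset 6.
U+F7CA → 3-byte form EF 9F 8A at offsets 0–2.
U+1817 → 3-byte form E1 A0 97 at offsets 3–5.
U+00E8 → 2-byte form C3 A8 at offsets 6–7.
Offset 6 falls in char 3's range; it's byte 1 of C3 A8 = 0xC3.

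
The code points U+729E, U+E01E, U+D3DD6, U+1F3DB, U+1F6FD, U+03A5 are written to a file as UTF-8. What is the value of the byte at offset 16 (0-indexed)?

U+729E → 3-byte form E7 8A 9E at offsets 0–2.
U+E01E → 3-byte form EE 80 9E at offsets 3–5.
U+D3DD6 → 4-byte form F3 93 B7 96 at offsets 6–9.
U+1F3DB → 4-byte form F0 9F 8F 9B at offsets 10–13.
U+1F6FD → 4-byte form F0 9F 9B BD at offsets 14–17.
Offset 16 falls in char 5's range; it's byte 3 of F0 9F 9B BD = 0x9B.

0x9B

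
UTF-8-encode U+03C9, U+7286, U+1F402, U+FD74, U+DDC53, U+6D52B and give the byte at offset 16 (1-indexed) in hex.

0x93

1-indexed offset 16 is 0-indexed offset 15.
U+03C9 → 2-byte form CF 89 at offsets 0–1.
U+7286 → 3-byte form E7 8A 86 at offsets 2–4.
U+1F402 → 4-byte form F0 9F 90 82 at offsets 5–8.
U+FD74 → 3-byte form EF B5 B4 at offsets 9–11.
U+DDC53 → 4-byte form F3 9D B1 93 at offsets 12–15.
Offset 15 falls in char 5's range; it's byte 4 of F3 9D B1 93 = 0x93.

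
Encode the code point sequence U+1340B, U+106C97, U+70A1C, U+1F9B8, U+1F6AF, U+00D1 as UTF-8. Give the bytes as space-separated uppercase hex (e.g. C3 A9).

U+1340B: 4-byte form → F0 93 90 8B.
U+106C97: 4-byte form → F4 86 B2 97.
U+70A1C: 4-byte form → F1 B0 A8 9C.
U+1F9B8: 4-byte form → F0 9F A6 B8.
U+1F6AF: 4-byte form → F0 9F 9A AF.
U+00D1: 2-byte form → C3 91.
Concatenated (22 bytes): F0 93 90 8B F4 86 B2 97 F1 B0 A8 9C F0 9F A6 B8 F0 9F 9A AF C3 91.

F0 93 90 8B F4 86 B2 97 F1 B0 A8 9C F0 9F A6 B8 F0 9F 9A AF C3 91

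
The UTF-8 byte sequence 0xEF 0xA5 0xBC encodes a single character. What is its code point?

U+F97C

Leading byte 0xEF = 11101111 matches 1110xxxx → 3-byte sequence.
Byte 1: 0xEF = 11101111, payload 1111 (4 bits).
Byte 2: 0xA5 = 10100101 (10xxxxxx ✓), payload 100101.
Byte 3: 0xBC = 10111100 (10xxxxxx ✓), payload 111100.
Concatenate: 1111100101111100 = 0xF97C (16 bits → U+F97C).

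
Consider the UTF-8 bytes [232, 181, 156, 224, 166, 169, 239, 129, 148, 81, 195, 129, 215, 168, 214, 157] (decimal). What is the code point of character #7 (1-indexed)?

U+059D

Offset 0: leading byte 0xE8 = 11101000 → 3-byte char #1 = E8 B5 9C.
Offset 3: leading byte 0xE0 = 11100000 → 3-byte char #2 = E0 A6 A9.
Offset 6: leading byte 0xEF = 11101111 → 3-byte char #3 = EF 81 94.
Offset 9: leading byte 0x51 = 01010001 → 1-byte char #4 = 51.
Offset 10: leading byte 0xC3 = 11000011 → 2-byte char #5 = C3 81.
Offset 12: leading byte 0xD7 = 11010111 → 2-byte char #6 = D7 A8.
Offset 14: leading byte 0xD6 = 11010110 → 2-byte char #7 = D6 9D.
Leading byte 0xD6 = 11010110 matches 110xxxxx → 2-byte sequence.
Byte 1: 0xD6 = 11010110, payload 10110 (5 bits).
Byte 2: 0x9D = 10011101 (10xxxxxx ✓), payload 011101.
Concatenate: 10110011101 = 0x59D (11 bits → U+059D).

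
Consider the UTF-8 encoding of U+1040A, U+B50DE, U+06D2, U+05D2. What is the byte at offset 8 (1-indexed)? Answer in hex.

0x9E

1-indexed offset 8 is 0-indexed offset 7.
U+1040A → 4-byte form F0 90 90 8A at offsets 0–3.
U+B50DE → 4-byte form F2 B5 83 9E at offsets 4–7.
Offset 7 falls in char 2's range; it's byte 4 of F2 B5 83 9E = 0x9E.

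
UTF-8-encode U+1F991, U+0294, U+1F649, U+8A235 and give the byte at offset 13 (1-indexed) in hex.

1-indexed offset 13 is 0-indexed offset 12.
U+1F991 → 4-byte form F0 9F A6 91 at offsets 0–3.
U+0294 → 2-byte form CA 94 at offsets 4–5.
U+1F649 → 4-byte form F0 9F 99 89 at offsets 6–9.
U+8A235 → 4-byte form F2 8A 88 B5 at offsets 10–13.
Offset 12 falls in char 4's range; it's byte 3 of F2 8A 88 B5 = 0x88.

0x88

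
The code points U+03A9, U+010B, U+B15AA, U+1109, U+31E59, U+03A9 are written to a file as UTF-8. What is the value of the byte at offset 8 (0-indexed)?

U+03A9 → 2-byte form CE A9 at offsets 0–1.
U+010B → 2-byte form C4 8B at offsets 2–3.
U+B15AA → 4-byte form F2 B1 96 AA at offsets 4–7.
U+1109 → 3-byte form E1 84 89 at offsets 8–10.
Offset 8 falls in char 4's range; it's byte 1 of E1 84 89 = 0xE1.

0xE1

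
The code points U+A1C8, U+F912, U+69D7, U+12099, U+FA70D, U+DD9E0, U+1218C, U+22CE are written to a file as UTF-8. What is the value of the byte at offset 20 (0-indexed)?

U+A1C8 → 3-byte form EA 87 88 at offsets 0–2.
U+F912 → 3-byte form EF A4 92 at offsets 3–5.
U+69D7 → 3-byte form E6 A7 97 at offsets 6–8.
U+12099 → 4-byte form F0 92 82 99 at offsets 9–12.
U+FA70D → 4-byte form F3 BA 9C 8D at offsets 13–16.
U+DD9E0 → 4-byte form F3 9D A7 A0 at offsets 17–20.
Offset 20 falls in char 6's range; it's byte 4 of F3 9D A7 A0 = 0xA0.

0xA0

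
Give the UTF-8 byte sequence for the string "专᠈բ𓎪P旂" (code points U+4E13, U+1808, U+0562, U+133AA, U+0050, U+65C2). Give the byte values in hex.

E4 B8 93 E1 A0 88 D5 A2 F0 93 8E AA 50 E6 97 82

U+4E13: 3-byte form → E4 B8 93.
U+1808: 3-byte form → E1 A0 88.
U+0562: 2-byte form → D5 A2.
U+133AA: 4-byte form → F0 93 8E AA.
U+0050: 1-byte form → 50.
U+65C2: 3-byte form → E6 97 82.
Concatenated (16 bytes): E4 B8 93 E1 A0 88 D5 A2 F0 93 8E AA 50 E6 97 82.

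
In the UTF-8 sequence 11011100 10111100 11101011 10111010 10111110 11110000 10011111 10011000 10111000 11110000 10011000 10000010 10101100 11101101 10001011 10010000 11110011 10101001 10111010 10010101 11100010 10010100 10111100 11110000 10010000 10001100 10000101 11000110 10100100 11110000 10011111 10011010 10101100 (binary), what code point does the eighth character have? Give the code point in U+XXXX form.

U+10305

Offset 0: leading byte 0xDC = 11011100 → 2-byte char #1 = DC BC.
Offset 2: leading byte 0xEB = 11101011 → 3-byte char #2 = EB BA BE.
Offset 5: leading byte 0xF0 = 11110000 → 4-byte char #3 = F0 9F 98 B8.
Offset 9: leading byte 0xF0 = 11110000 → 4-byte char #4 = F0 98 82 AC.
Offset 13: leading byte 0xED = 11101101 → 3-byte char #5 = ED 8B 90.
Offset 16: leading byte 0xF3 = 11110011 → 4-byte char #6 = F3 A9 BA 95.
Offset 20: leading byte 0xE2 = 11100010 → 3-byte char #7 = E2 94 BC.
Offset 23: leading byte 0xF0 = 11110000 → 4-byte char #8 = F0 90 8C 85.
Leading byte 0xF0 = 11110000 matches 11110xxx → 4-byte sequence.
Byte 1: 0xF0 = 11110000, payload 000 (3 bits).
Byte 2: 0x90 = 10010000 (10xxxxxx ✓), payload 010000.
Byte 3: 0x8C = 10001100 (10xxxxxx ✓), payload 001100.
Byte 4: 0x85 = 10000101 (10xxxxxx ✓), payload 000101.
Concatenate: 000010000001100000101 = 0x10305 (21 bits → U+10305).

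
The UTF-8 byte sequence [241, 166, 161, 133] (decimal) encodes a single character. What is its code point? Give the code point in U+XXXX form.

U+66845

Leading byte 0xF1 = 11110001 matches 11110xxx → 4-byte sequence.
Byte 1: 0xF1 = 11110001, payload 001 (3 bits).
Byte 2: 0xA6 = 10100110 (10xxxxxx ✓), payload 100110.
Byte 3: 0xA1 = 10100001 (10xxxxxx ✓), payload 100001.
Byte 4: 0x85 = 10000101 (10xxxxxx ✓), payload 000101.
Concatenate: 001100110100001000101 = 0x66845 (21 bits → U+66845).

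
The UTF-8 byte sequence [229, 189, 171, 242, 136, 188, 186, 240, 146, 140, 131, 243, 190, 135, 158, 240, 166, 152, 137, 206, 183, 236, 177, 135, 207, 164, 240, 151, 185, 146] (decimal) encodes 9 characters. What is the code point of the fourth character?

U+FE1DE

Offset 0: leading byte 0xE5 = 11100101 → 3-byte char #1 = E5 BD AB.
Offset 3: leading byte 0xF2 = 11110010 → 4-byte char #2 = F2 88 BC BA.
Offset 7: leading byte 0xF0 = 11110000 → 4-byte char #3 = F0 92 8C 83.
Offset 11: leading byte 0xF3 = 11110011 → 4-byte char #4 = F3 BE 87 9E.
Leading byte 0xF3 = 11110011 matches 11110xxx → 4-byte sequence.
Byte 1: 0xF3 = 11110011, payload 011 (3 bits).
Byte 2: 0xBE = 10111110 (10xxxxxx ✓), payload 111110.
Byte 3: 0x87 = 10000111 (10xxxxxx ✓), payload 000111.
Byte 4: 0x9E = 10011110 (10xxxxxx ✓), payload 011110.
Concatenate: 011111110000111011110 = 0xFE1DE (21 bits → U+FE1DE).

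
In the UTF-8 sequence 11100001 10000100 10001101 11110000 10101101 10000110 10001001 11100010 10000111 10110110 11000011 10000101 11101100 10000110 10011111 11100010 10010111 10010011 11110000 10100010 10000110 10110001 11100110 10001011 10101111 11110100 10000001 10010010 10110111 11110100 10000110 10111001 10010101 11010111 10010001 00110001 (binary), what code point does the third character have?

U+21F6

Offset 0: leading byte 0xE1 = 11100001 → 3-byte char #1 = E1 84 8D.
Offset 3: leading byte 0xF0 = 11110000 → 4-byte char #2 = F0 AD 86 89.
Offset 7: leading byte 0xE2 = 11100010 → 3-byte char #3 = E2 87 B6.
Leading byte 0xE2 = 11100010 matches 1110xxxx → 3-byte sequence.
Byte 1: 0xE2 = 11100010, payload 0010 (4 bits).
Byte 2: 0x87 = 10000111 (10xxxxxx ✓), payload 000111.
Byte 3: 0xB6 = 10110110 (10xxxxxx ✓), payload 110110.
Concatenate: 0010000111110110 = 0x21F6 (16 bits → U+21F6).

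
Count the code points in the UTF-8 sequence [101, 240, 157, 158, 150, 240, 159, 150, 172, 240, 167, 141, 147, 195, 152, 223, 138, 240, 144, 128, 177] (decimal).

Byte at offset 0: 0x65 = 01100101 → 1-byte char (#1). Advance 1.
Byte at offset 1: 0xF0 = 11110000 → 4-byte char (#2). Advance 4.
Byte at offset 5: 0xF0 = 11110000 → 4-byte char (#3). Advance 4.
Byte at offset 9: 0xF0 = 11110000 → 4-byte char (#4). Advance 4.
Byte at offset 13: 0xC3 = 11000011 → 2-byte char (#5). Advance 2.
Byte at offset 15: 0xDF = 11011111 → 2-byte char (#6). Advance 2.
Byte at offset 17: 0xF0 = 11110000 → 4-byte char (#7). Advance 4.
Reached end at offset 21 after 7 code points.

7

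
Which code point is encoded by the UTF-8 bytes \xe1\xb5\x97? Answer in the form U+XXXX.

Leading byte 0xE1 = 11100001 matches 1110xxxx → 3-byte sequence.
Byte 1: 0xE1 = 11100001, payload 0001 (4 bits).
Byte 2: 0xB5 = 10110101 (10xxxxxx ✓), payload 110101.
Byte 3: 0x97 = 10010111 (10xxxxxx ✓), payload 010111.
Concatenate: 0001110101010111 = 0x1D57 (16 bits → U+1D57).

U+1D57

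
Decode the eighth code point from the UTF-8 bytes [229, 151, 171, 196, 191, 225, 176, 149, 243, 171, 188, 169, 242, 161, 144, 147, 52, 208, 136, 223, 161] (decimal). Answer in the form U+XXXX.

Offset 0: leading byte 0xE5 = 11100101 → 3-byte char #1 = E5 97 AB.
Offset 3: leading byte 0xC4 = 11000100 → 2-byte char #2 = C4 BF.
Offset 5: leading byte 0xE1 = 11100001 → 3-byte char #3 = E1 B0 95.
Offset 8: leading byte 0xF3 = 11110011 → 4-byte char #4 = F3 AB BC A9.
Offset 12: leading byte 0xF2 = 11110010 → 4-byte char #5 = F2 A1 90 93.
Offset 16: leading byte 0x34 = 00110100 → 1-byte char #6 = 34.
Offset 17: leading byte 0xD0 = 11010000 → 2-byte char #7 = D0 88.
Offset 19: leading byte 0xDF = 11011111 → 2-byte char #8 = DF A1.
Leading byte 0xDF = 11011111 matches 110xxxxx → 2-byte sequence.
Byte 1: 0xDF = 11011111, payload 11111 (5 bits).
Byte 2: 0xA1 = 10100001 (10xxxxxx ✓), payload 100001.
Concatenate: 11111100001 = 0x7E1 (11 bits → U+07E1).

U+07E1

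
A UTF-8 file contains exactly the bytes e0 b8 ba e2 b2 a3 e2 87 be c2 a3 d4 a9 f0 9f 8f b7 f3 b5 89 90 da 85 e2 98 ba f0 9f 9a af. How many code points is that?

Byte at offset 0: 0xE0 = 11100000 → 3-byte char (#1). Advance 3.
Byte at offset 3: 0xE2 = 11100010 → 3-byte char (#2). Advance 3.
Byte at offset 6: 0xE2 = 11100010 → 3-byte char (#3). Advance 3.
Byte at offset 9: 0xC2 = 11000010 → 2-byte char (#4). Advance 2.
Byte at offset 11: 0xD4 = 11010100 → 2-byte char (#5). Advance 2.
Byte at offset 13: 0xF0 = 11110000 → 4-byte char (#6). Advance 4.
Byte at offset 17: 0xF3 = 11110011 → 4-byte char (#7). Advance 4.
Byte at offset 21: 0xDA = 11011010 → 2-byte char (#8). Advance 2.
Byte at offset 23: 0xE2 = 11100010 → 3-byte char (#9). Advance 3.
Byte at offset 26: 0xF0 = 11110000 → 4-byte char (#10). Advance 4.
Reached end at offset 30 after 10 code points.

10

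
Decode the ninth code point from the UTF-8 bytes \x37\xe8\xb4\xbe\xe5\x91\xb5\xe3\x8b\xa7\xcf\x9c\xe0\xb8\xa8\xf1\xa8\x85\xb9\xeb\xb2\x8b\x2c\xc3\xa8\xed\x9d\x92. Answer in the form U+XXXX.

U+002C

Offset 0: leading byte 0x37 = 00110111 → 1-byte char #1 = 37.
Offset 1: leading byte 0xE8 = 11101000 → 3-byte char #2 = E8 B4 BE.
Offset 4: leading byte 0xE5 = 11100101 → 3-byte char #3 = E5 91 B5.
Offset 7: leading byte 0xE3 = 11100011 → 3-byte char #4 = E3 8B A7.
Offset 10: leading byte 0xCF = 11001111 → 2-byte char #5 = CF 9C.
Offset 12: leading byte 0xE0 = 11100000 → 3-byte char #6 = E0 B8 A8.
Offset 15: leading byte 0xF1 = 11110001 → 4-byte char #7 = F1 A8 85 B9.
Offset 19: leading byte 0xEB = 11101011 → 3-byte char #8 = EB B2 8B.
Offset 22: leading byte 0x2C = 00101100 → 1-byte char #9 = 2C.
Leading byte 0x2C = 00101100 matches 0xxxxxxx → 1-byte sequence.
Byte 1: 0x2C = 00101100, payload 0101100 (7 bits).
Concatenate: 0101100 = 0x2C (7 bits → U+002C).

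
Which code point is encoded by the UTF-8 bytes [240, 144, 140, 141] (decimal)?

U+1030D

Leading byte 0xF0 = 11110000 matches 11110xxx → 4-byte sequence.
Byte 1: 0xF0 = 11110000, payload 000 (3 bits).
Byte 2: 0x90 = 10010000 (10xxxxxx ✓), payload 010000.
Byte 3: 0x8C = 10001100 (10xxxxxx ✓), payload 001100.
Byte 4: 0x8D = 10001101 (10xxxxxx ✓), payload 001101.
Concatenate: 000010000001100001101 = 0x1030D (21 bits → U+1030D).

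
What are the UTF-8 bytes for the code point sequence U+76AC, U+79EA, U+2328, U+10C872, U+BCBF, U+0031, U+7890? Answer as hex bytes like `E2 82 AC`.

U+76AC: 3-byte form → E7 9A AC.
U+79EA: 3-byte form → E7 A7 AA.
U+2328: 3-byte form → E2 8C A8.
U+10C872: 4-byte form → F4 8C A1 B2.
U+BCBF: 3-byte form → EB B2 BF.
U+0031: 1-byte form → 31.
U+7890: 3-byte form → E7 A2 90.
Concatenated (20 bytes): E7 9A AC E7 A7 AA E2 8C A8 F4 8C A1 B2 EB B2 BF 31 E7 A2 90.

E7 9A AC E7 A7 AA E2 8C A8 F4 8C A1 B2 EB B2 BF 31 E7 A2 90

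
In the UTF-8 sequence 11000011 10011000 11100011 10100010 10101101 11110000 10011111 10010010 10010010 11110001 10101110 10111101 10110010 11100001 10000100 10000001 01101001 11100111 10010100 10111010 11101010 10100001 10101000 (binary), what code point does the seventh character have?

U+753A

Offset 0: leading byte 0xC3 = 11000011 → 2-byte char #1 = C3 98.
Offset 2: leading byte 0xE3 = 11100011 → 3-byte char #2 = E3 A2 AD.
Offset 5: leading byte 0xF0 = 11110000 → 4-byte char #3 = F0 9F 92 92.
Offset 9: leading byte 0xF1 = 11110001 → 4-byte char #4 = F1 AE BD B2.
Offset 13: leading byte 0xE1 = 11100001 → 3-byte char #5 = E1 84 81.
Offset 16: leading byte 0x69 = 01101001 → 1-byte char #6 = 69.
Offset 17: leading byte 0xE7 = 11100111 → 3-byte char #7 = E7 94 BA.
Leading byte 0xE7 = 11100111 matches 1110xxxx → 3-byte sequence.
Byte 1: 0xE7 = 11100111, payload 0111 (4 bits).
Byte 2: 0x94 = 10010100 (10xxxxxx ✓), payload 010100.
Byte 3: 0xBA = 10111010 (10xxxxxx ✓), payload 111010.
Concatenate: 0111010100111010 = 0x753A (16 bits → U+753A).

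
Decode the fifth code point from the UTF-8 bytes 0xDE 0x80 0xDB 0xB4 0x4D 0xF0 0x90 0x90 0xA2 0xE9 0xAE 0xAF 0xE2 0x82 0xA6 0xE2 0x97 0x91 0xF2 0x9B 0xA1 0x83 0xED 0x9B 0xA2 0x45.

Offset 0: leading byte 0xDE = 11011110 → 2-byte char #1 = DE 80.
Offset 2: leading byte 0xDB = 11011011 → 2-byte char #2 = DB B4.
Offset 4: leading byte 0x4D = 01001101 → 1-byte char #3 = 4D.
Offset 5: leading byte 0xF0 = 11110000 → 4-byte char #4 = F0 90 90 A2.
Offset 9: leading byte 0xE9 = 11101001 → 3-byte char #5 = E9 AE AF.
Leading byte 0xE9 = 11101001 matches 1110xxxx → 3-byte sequence.
Byte 1: 0xE9 = 11101001, payload 1001 (4 bits).
Byte 2: 0xAE = 10101110 (10xxxxxx ✓), payload 101110.
Byte 3: 0xAF = 10101111 (10xxxxxx ✓), payload 101111.
Concatenate: 1001101110101111 = 0x9BAF (16 bits → U+9BAF).

U+9BAF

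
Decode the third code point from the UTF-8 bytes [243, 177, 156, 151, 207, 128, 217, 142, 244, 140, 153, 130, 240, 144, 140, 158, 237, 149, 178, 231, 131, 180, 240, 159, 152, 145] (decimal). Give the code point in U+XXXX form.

U+064E

Offset 0: leading byte 0xF3 = 11110011 → 4-byte char #1 = F3 B1 9C 97.
Offset 4: leading byte 0xCF = 11001111 → 2-byte char #2 = CF 80.
Offset 6: leading byte 0xD9 = 11011001 → 2-byte char #3 = D9 8E.
Leading byte 0xD9 = 11011001 matches 110xxxxx → 2-byte sequence.
Byte 1: 0xD9 = 11011001, payload 11001 (5 bits).
Byte 2: 0x8E = 10001110 (10xxxxxx ✓), payload 001110.
Concatenate: 11001001110 = 0x64E (11 bits → U+064E).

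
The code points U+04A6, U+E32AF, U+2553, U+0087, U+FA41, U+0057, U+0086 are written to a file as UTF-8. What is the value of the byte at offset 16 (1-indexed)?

1-indexed offset 16 is 0-indexed offset 15.
U+04A6 → 2-byte form D2 A6 at offsets 0–1.
U+E32AF → 4-byte form F3 A3 8A AF at offsets 2–5.
U+2553 → 3-byte form E2 95 93 at offsets 6–8.
U+0087 → 2-byte form C2 87 at offsets 9–10.
U+FA41 → 3-byte form EF A9 81 at offsets 11–13.
U+0057 → 1-byte form 57 at offsets 14–14.
U+0086 → 2-byte form C2 86 at offsets 15–16.
Offset 15 falls in char 7's range; it's byte 1 of C2 86 = 0xC2.

0xC2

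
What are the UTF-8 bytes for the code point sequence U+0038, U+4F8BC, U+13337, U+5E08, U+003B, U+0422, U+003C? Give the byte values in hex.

U+0038: 1-byte form → 38.
U+4F8BC: 4-byte form → F1 8F A2 BC.
U+13337: 4-byte form → F0 93 8C B7.
U+5E08: 3-byte form → E5 B8 88.
U+003B: 1-byte form → 3B.
U+0422: 2-byte form → D0 A2.
U+003C: 1-byte form → 3C.
Concatenated (16 bytes): 38 F1 8F A2 BC F0 93 8C B7 E5 B8 88 3B D0 A2 3C.

38 F1 8F A2 BC F0 93 8C B7 E5 B8 88 3B D0 A2 3C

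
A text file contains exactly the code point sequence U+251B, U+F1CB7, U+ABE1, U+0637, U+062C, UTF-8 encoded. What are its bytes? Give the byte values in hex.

E2 94 9B F3 B1 B2 B7 EA AF A1 D8 B7 D8 AC

U+251B: 3-byte form → E2 94 9B.
U+F1CB7: 4-byte form → F3 B1 B2 B7.
U+ABE1: 3-byte form → EA AF A1.
U+0637: 2-byte form → D8 B7.
U+062C: 2-byte form → D8 AC.
Concatenated (14 bytes): E2 94 9B F3 B1 B2 B7 EA AF A1 D8 B7 D8 AC.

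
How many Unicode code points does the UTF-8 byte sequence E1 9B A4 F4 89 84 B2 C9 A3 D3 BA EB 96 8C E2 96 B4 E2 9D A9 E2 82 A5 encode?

8

Byte at offset 0: 0xE1 = 11100001 → 3-byte char (#1). Advance 3.
Byte at offset 3: 0xF4 = 11110100 → 4-byte char (#2). Advance 4.
Byte at offset 7: 0xC9 = 11001001 → 2-byte char (#3). Advance 2.
Byte at offset 9: 0xD3 = 11010011 → 2-byte char (#4). Advance 2.
Byte at offset 11: 0xEB = 11101011 → 3-byte char (#5). Advance 3.
Byte at offset 14: 0xE2 = 11100010 → 3-byte char (#6). Advance 3.
Byte at offset 17: 0xE2 = 11100010 → 3-byte char (#7). Advance 3.
Byte at offset 20: 0xE2 = 11100010 → 3-byte char (#8). Advance 3.
Reached end at offset 23 after 8 code points.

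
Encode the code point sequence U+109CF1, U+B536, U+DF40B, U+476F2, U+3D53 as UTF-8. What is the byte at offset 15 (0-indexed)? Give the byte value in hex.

0xE3

U+109CF1 → 4-byte form F4 89 B3 B1 at offsets 0–3.
U+B536 → 3-byte form EB 94 B6 at offsets 4–6.
U+DF40B → 4-byte form F3 9F 90 8B at offsets 7–10.
U+476F2 → 4-byte form F1 87 9B B2 at offsets 11–14.
U+3D53 → 3-byte form E3 B5 93 at offsets 15–17.
Offset 15 falls in char 5's range; it's byte 1 of E3 B5 93 = 0xE3.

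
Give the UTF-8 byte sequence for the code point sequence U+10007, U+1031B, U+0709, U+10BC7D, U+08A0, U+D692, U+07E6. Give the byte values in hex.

F0 90 80 87 F0 90 8C 9B DC 89 F4 8B B1 BD E0 A2 A0 ED 9A 92 DF A6

U+10007: 4-byte form → F0 90 80 87.
U+1031B: 4-byte form → F0 90 8C 9B.
U+0709: 2-byte form → DC 89.
U+10BC7D: 4-byte form → F4 8B B1 BD.
U+08A0: 3-byte form → E0 A2 A0.
U+D692: 3-byte form → ED 9A 92.
U+07E6: 2-byte form → DF A6.
Concatenated (22 bytes): F0 90 80 87 F0 90 8C 9B DC 89 F4 8B B1 BD E0 A2 A0 ED 9A 92 DF A6.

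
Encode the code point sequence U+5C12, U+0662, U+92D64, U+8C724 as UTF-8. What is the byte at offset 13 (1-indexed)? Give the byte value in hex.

0xA4

1-indexed offset 13 is 0-indexed offset 12.
U+5C12 → 3-byte form E5 B0 92 at offsets 0–2.
U+0662 → 2-byte form D9 A2 at offsets 3–4.
U+92D64 → 4-byte form F2 92 B5 A4 at offsets 5–8.
U+8C724 → 4-byte form F2 8C 9C A4 at offsets 9–12.
Offset 12 falls in char 4's range; it's byte 4 of F2 8C 9C A4 = 0xA4.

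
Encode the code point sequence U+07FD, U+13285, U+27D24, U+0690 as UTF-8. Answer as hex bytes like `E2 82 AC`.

U+07FD: 2-byte form → DF BD.
U+13285: 4-byte form → F0 93 8A 85.
U+27D24: 4-byte form → F0 A7 B4 A4.
U+0690: 2-byte form → DA 90.
Concatenated (12 bytes): DF BD F0 93 8A 85 F0 A7 B4 A4 DA 90.

DF BD F0 93 8A 85 F0 A7 B4 A4 DA 90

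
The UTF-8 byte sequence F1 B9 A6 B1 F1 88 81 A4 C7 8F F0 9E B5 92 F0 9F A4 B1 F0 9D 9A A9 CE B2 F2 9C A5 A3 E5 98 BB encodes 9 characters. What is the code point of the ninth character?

U+563B

Offset 0: leading byte 0xF1 = 11110001 → 4-byte char #1 = F1 B9 A6 B1.
Offset 4: leading byte 0xF1 = 11110001 → 4-byte char #2 = F1 88 81 A4.
Offset 8: leading byte 0xC7 = 11000111 → 2-byte char #3 = C7 8F.
Offset 10: leading byte 0xF0 = 11110000 → 4-byte char #4 = F0 9E B5 92.
Offset 14: leading byte 0xF0 = 11110000 → 4-byte char #5 = F0 9F A4 B1.
Offset 18: leading byte 0xF0 = 11110000 → 4-byte char #6 = F0 9D 9A A9.
Offset 22: leading byte 0xCE = 11001110 → 2-byte char #7 = CE B2.
Offset 24: leading byte 0xF2 = 11110010 → 4-byte char #8 = F2 9C A5 A3.
Offset 28: leading byte 0xE5 = 11100101 → 3-byte char #9 = E5 98 BB.
Leading byte 0xE5 = 11100101 matches 1110xxxx → 3-byte sequence.
Byte 1: 0xE5 = 11100101, payload 0101 (4 bits).
Byte 2: 0x98 = 10011000 (10xxxxxx ✓), payload 011000.
Byte 3: 0xBB = 10111011 (10xxxxxx ✓), payload 111011.
Concatenate: 0101011000111011 = 0x563B (16 bits → U+563B).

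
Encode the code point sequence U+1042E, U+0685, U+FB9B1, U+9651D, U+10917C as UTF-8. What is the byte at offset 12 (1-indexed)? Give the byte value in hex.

0x96

1-indexed offset 12 is 0-indexed offset 11.
U+1042E → 4-byte form F0 90 90 AE at offsets 0–3.
U+0685 → 2-byte form DA 85 at offsets 4–5.
U+FB9B1 → 4-byte form F3 BB A6 B1 at offsets 6–9.
U+9651D → 4-byte form F2 96 94 9D at offsets 10–13.
Offset 11 falls in char 4's range; it's byte 2 of F2 96 94 9D = 0x96.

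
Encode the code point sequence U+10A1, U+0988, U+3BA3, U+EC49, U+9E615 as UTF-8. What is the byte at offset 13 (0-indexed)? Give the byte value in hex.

0x9E

U+10A1 → 3-byte form E1 82 A1 at offsets 0–2.
U+0988 → 3-byte form E0 A6 88 at offsets 3–5.
U+3BA3 → 3-byte form E3 AE A3 at offsets 6–8.
U+EC49 → 3-byte form EE B1 89 at offsets 9–11.
U+9E615 → 4-byte form F2 9E 98 95 at offsets 12–15.
Offset 13 falls in char 5's range; it's byte 2 of F2 9E 98 95 = 0x9E.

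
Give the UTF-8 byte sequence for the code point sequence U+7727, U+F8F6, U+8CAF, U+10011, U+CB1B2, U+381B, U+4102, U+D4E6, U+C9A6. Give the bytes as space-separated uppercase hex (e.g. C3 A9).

U+7727: 3-byte form → E7 9C A7.
U+F8F6: 3-byte form → EF A3 B6.
U+8CAF: 3-byte form → E8 B2 AF.
U+10011: 4-byte form → F0 90 80 91.
U+CB1B2: 4-byte form → F3 8B 86 B2.
U+381B: 3-byte form → E3 A0 9B.
U+4102: 3-byte form → E4 84 82.
U+D4E6: 3-byte form → ED 93 A6.
U+C9A6: 3-byte form → EC A6 A6.
Concatenated (29 bytes): E7 9C A7 EF A3 B6 E8 B2 AF F0 90 80 91 F3 8B 86 B2 E3 A0 9B E4 84 82 ED 93 A6 EC A6 A6.

E7 9C A7 EF A3 B6 E8 B2 AF F0 90 80 91 F3 8B 86 B2 E3 A0 9B E4 84 82 ED 93 A6 EC A6 A6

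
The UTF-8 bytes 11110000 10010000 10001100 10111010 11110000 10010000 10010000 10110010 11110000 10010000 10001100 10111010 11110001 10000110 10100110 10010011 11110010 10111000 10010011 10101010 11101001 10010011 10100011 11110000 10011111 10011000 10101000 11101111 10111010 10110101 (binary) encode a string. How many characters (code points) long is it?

8

Byte at offset 0: 0xF0 = 11110000 → 4-byte char (#1). Advance 4.
Byte at offset 4: 0xF0 = 11110000 → 4-byte char (#2). Advance 4.
Byte at offset 8: 0xF0 = 11110000 → 4-byte char (#3). Advance 4.
Byte at offset 12: 0xF1 = 11110001 → 4-byte char (#4). Advance 4.
Byte at offset 16: 0xF2 = 11110010 → 4-byte char (#5). Advance 4.
Byte at offset 20: 0xE9 = 11101001 → 3-byte char (#6). Advance 3.
Byte at offset 23: 0xF0 = 11110000 → 4-byte char (#7). Advance 4.
Byte at offset 27: 0xEF = 11101111 → 3-byte char (#8). Advance 3.
Reached end at offset 30 after 8 code points.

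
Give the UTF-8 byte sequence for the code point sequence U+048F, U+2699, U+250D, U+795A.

D2 8F E2 9A 99 E2 94 8D E7 A5 9A

U+048F: 2-byte form → D2 8F.
U+2699: 3-byte form → E2 9A 99.
U+250D: 3-byte form → E2 94 8D.
U+795A: 3-byte form → E7 A5 9A.
Concatenated (11 bytes): D2 8F E2 9A 99 E2 94 8D E7 A5 9A.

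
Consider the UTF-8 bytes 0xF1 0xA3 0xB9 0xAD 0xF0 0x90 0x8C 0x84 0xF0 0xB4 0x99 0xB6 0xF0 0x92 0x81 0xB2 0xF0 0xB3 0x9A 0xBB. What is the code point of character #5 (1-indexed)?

Offset 0: leading byte 0xF1 = 11110001 → 4-byte char #1 = F1 A3 B9 AD.
Offset 4: leading byte 0xF0 = 11110000 → 4-byte char #2 = F0 90 8C 84.
Offset 8: leading byte 0xF0 = 11110000 → 4-byte char #3 = F0 B4 99 B6.
Offset 12: leading byte 0xF0 = 11110000 → 4-byte char #4 = F0 92 81 B2.
Offset 16: leading byte 0xF0 = 11110000 → 4-byte char #5 = F0 B3 9A BB.
Leading byte 0xF0 = 11110000 matches 11110xxx → 4-byte sequence.
Byte 1: 0xF0 = 11110000, payload 000 (3 bits).
Byte 2: 0xB3 = 10110011 (10xxxxxx ✓), payload 110011.
Byte 3: 0x9A = 10011010 (10xxxxxx ✓), payload 011010.
Byte 4: 0xBB = 10111011 (10xxxxxx ✓), payload 111011.
Concatenate: 000110011011010111011 = 0x336BB (21 bits → U+336BB).

U+336BB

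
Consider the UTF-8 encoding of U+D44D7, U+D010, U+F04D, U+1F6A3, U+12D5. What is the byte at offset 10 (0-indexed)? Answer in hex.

U+D44D7 → 4-byte form F3 94 93 97 at offsets 0–3.
U+D010 → 3-byte form ED 80 90 at offsets 4–6.
U+F04D → 3-byte form EF 81 8D at offsets 7–9.
U+1F6A3 → 4-byte form F0 9F 9A A3 at offsets 10–13.
Offset 10 falls in char 4's range; it's byte 1 of F0 9F 9A A3 = 0xF0.

0xF0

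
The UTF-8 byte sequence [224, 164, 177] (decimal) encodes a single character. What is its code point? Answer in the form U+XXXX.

U+0931

Leading byte 0xE0 = 11100000 matches 1110xxxx → 3-byte sequence.
Byte 1: 0xE0 = 11100000, payload 0000 (4 bits).
Byte 2: 0xA4 = 10100100 (10xxxxxx ✓), payload 100100.
Byte 3: 0xB1 = 10110001 (10xxxxxx ✓), payload 110001.
Concatenate: 0000100100110001 = 0x931 (16 bits → U+0931).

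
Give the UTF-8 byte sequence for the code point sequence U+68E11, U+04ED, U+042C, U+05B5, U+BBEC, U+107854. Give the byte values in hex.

U+68E11: 4-byte form → F1 A8 B8 91.
U+04ED: 2-byte form → D3 AD.
U+042C: 2-byte form → D0 AC.
U+05B5: 2-byte form → D6 B5.
U+BBEC: 3-byte form → EB AF AC.
U+107854: 4-byte form → F4 87 A1 94.
Concatenated (17 bytes): F1 A8 B8 91 D3 AD D0 AC D6 B5 EB AF AC F4 87 A1 94.

F1 A8 B8 91 D3 AD D0 AC D6 B5 EB AF AC F4 87 A1 94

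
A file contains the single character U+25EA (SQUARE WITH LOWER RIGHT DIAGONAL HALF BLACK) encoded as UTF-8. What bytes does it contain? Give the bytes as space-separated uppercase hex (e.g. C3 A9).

U+25EA = 0x25EA = 9706 decimal. In range U+0800–U+FFFF → 3-byte form: 1110xxxx 10xxxxxx 10xxxxxx.
Binary (16 bits): 0010010111101010.
Split 4+6+6: 0010 | 010111 | 101010.
Byte 1: 11100010 = 0xE2.
Byte 2: 10010111 = 0x97.
Byte 3: 10101010 = 0xAA.

E2 97 AA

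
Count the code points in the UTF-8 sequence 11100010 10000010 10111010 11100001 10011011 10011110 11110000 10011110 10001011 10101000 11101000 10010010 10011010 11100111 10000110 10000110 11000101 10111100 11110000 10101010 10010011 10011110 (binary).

Byte at offset 0: 0xE2 = 11100010 → 3-byte char (#1). Advance 3.
Byte at offset 3: 0xE1 = 11100001 → 3-byte char (#2). Advance 3.
Byte at offset 6: 0xF0 = 11110000 → 4-byte char (#3). Advance 4.
Byte at offset 10: 0xE8 = 11101000 → 3-byte char (#4). Advance 3.
Byte at offset 13: 0xE7 = 11100111 → 3-byte char (#5). Advance 3.
Byte at offset 16: 0xC5 = 11000101 → 2-byte char (#6). Advance 2.
Byte at offset 18: 0xF0 = 11110000 → 4-byte char (#7). Advance 4.
Reached end at offset 22 after 7 code points.

7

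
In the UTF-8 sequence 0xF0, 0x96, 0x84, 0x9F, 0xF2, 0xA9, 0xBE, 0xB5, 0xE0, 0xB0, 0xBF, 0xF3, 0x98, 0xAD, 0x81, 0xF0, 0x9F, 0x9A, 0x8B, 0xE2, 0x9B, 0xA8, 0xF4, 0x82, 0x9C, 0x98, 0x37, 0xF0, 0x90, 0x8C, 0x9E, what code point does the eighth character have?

U+0037

Offset 0: leading byte 0xF0 = 11110000 → 4-byte char #1 = F0 96 84 9F.
Offset 4: leading byte 0xF2 = 11110010 → 4-byte char #2 = F2 A9 BE B5.
Offset 8: leading byte 0xE0 = 11100000 → 3-byte char #3 = E0 B0 BF.
Offset 11: leading byte 0xF3 = 11110011 → 4-byte char #4 = F3 98 AD 81.
Offset 15: leading byte 0xF0 = 11110000 → 4-byte char #5 = F0 9F 9A 8B.
Offset 19: leading byte 0xE2 = 11100010 → 3-byte char #6 = E2 9B A8.
Offset 22: leading byte 0xF4 = 11110100 → 4-byte char #7 = F4 82 9C 98.
Offset 26: leading byte 0x37 = 00110111 → 1-byte char #8 = 37.
Leading byte 0x37 = 00110111 matches 0xxxxxxx → 1-byte sequence.
Byte 1: 0x37 = 00110111, payload 0110111 (7 bits).
Concatenate: 0110111 = 0x37 (7 bits → U+0037).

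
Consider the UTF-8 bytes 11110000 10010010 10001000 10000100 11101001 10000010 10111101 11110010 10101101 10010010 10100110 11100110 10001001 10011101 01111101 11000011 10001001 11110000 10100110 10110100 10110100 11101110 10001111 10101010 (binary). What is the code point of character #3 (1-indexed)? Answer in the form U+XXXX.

U+AD4A6

Offset 0: leading byte 0xF0 = 11110000 → 4-byte char #1 = F0 92 88 84.
Offset 4: leading byte 0xE9 = 11101001 → 3-byte char #2 = E9 82 BD.
Offset 7: leading byte 0xF2 = 11110010 → 4-byte char #3 = F2 AD 92 A6.
Leading byte 0xF2 = 11110010 matches 11110xxx → 4-byte sequence.
Byte 1: 0xF2 = 11110010, payload 010 (3 bits).
Byte 2: 0xAD = 10101101 (10xxxxxx ✓), payload 101101.
Byte 3: 0x92 = 10010010 (10xxxxxx ✓), payload 010010.
Byte 4: 0xA6 = 10100110 (10xxxxxx ✓), payload 100110.
Concatenate: 010101101010010100110 = 0xAD4A6 (21 bits → U+AD4A6).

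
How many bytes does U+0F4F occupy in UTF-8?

U+0F4F = 0xF4F. UTF-8 uses 1 byte below 0x80, 2 below 0x800, 3 below 0x10000, 4 up to 0x10FFFF. 0xF4F is in U+0800–U+FFFF → 3 bytes.

3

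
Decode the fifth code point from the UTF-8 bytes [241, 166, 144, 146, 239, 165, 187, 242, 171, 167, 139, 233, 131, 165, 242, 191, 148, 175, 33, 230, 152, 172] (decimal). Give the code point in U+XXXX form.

U+BF52F

Offset 0: leading byte 0xF1 = 11110001 → 4-byte char #1 = F1 A6 90 92.
Offset 4: leading byte 0xEF = 11101111 → 3-byte char #2 = EF A5 BB.
Offset 7: leading byte 0xF2 = 11110010 → 4-byte char #3 = F2 AB A7 8B.
Offset 11: leading byte 0xE9 = 11101001 → 3-byte char #4 = E9 83 A5.
Offset 14: leading byte 0xF2 = 11110010 → 4-byte char #5 = F2 BF 94 AF.
Leading byte 0xF2 = 11110010 matches 11110xxx → 4-byte sequence.
Byte 1: 0xF2 = 11110010, payload 010 (3 bits).
Byte 2: 0xBF = 10111111 (10xxxxxx ✓), payload 111111.
Byte 3: 0x94 = 10010100 (10xxxxxx ✓), payload 010100.
Byte 4: 0xAF = 10101111 (10xxxxxx ✓), payload 101111.
Concatenate: 010111111010100101111 = 0xBF52F (21 bits → U+BF52F).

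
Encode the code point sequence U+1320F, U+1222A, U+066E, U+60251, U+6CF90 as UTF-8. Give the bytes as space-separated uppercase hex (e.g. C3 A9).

U+1320F: 4-byte form → F0 93 88 8F.
U+1222A: 4-byte form → F0 92 88 AA.
U+066E: 2-byte form → D9 AE.
U+60251: 4-byte form → F1 A0 89 91.
U+6CF90: 4-byte form → F1 AC BE 90.
Concatenated (18 bytes): F0 93 88 8F F0 92 88 AA D9 AE F1 A0 89 91 F1 AC BE 90.

F0 93 88 8F F0 92 88 AA D9 AE F1 A0 89 91 F1 AC BE 90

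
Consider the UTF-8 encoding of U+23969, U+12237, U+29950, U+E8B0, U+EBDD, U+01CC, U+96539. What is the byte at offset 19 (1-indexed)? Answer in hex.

1-indexed offset 19 is 0-indexed offset 18.
U+23969 → 4-byte form F0 A3 A5 A9 at offsets 0–3.
U+12237 → 4-byte form F0 92 88 B7 at offsets 4–7.
U+29950 → 4-byte form F0 A9 A5 90 at offsets 8–11.
U+E8B0 → 3-byte form EE A2 B0 at offsets 12–14.
U+EBDD → 3-byte form EE AF 9D at offsets 15–17.
U+01CC → 2-byte form C7 8C at offsets 18–19.
Offset 18 falls in char 6's range; it's byte 1 of C7 8C = 0xC7.

0xC7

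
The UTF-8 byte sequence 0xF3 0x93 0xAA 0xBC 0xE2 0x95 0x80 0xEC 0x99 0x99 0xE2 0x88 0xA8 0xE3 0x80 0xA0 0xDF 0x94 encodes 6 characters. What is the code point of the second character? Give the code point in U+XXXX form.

Offset 0: leading byte 0xF3 = 11110011 → 4-byte char #1 = F3 93 AA BC.
Offset 4: leading byte 0xE2 = 11100010 → 3-byte char #2 = E2 95 80.
Leading byte 0xE2 = 11100010 matches 1110xxxx → 3-byte sequence.
Byte 1: 0xE2 = 11100010, payload 0010 (4 bits).
Byte 2: 0x95 = 10010101 (10xxxxxx ✓), payload 010101.
Byte 3: 0x80 = 10000000 (10xxxxxx ✓), payload 000000.
Concatenate: 0010010101000000 = 0x2540 (16 bits → U+2540).

U+2540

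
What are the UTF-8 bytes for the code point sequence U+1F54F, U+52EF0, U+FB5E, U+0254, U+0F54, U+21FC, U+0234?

U+1F54F: 4-byte form → F0 9F 95 8F.
U+52EF0: 4-byte form → F1 92 BB B0.
U+FB5E: 3-byte form → EF AD 9E.
U+0254: 2-byte form → C9 94.
U+0F54: 3-byte form → E0 BD 94.
U+21FC: 3-byte form → E2 87 BC.
U+0234: 2-byte form → C8 B4.
Concatenated (21 bytes): F0 9F 95 8F F1 92 BB B0 EF AD 9E C9 94 E0 BD 94 E2 87 BC C8 B4.

F0 9F 95 8F F1 92 BB B0 EF AD 9E C9 94 E0 BD 94 E2 87 BC C8 B4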